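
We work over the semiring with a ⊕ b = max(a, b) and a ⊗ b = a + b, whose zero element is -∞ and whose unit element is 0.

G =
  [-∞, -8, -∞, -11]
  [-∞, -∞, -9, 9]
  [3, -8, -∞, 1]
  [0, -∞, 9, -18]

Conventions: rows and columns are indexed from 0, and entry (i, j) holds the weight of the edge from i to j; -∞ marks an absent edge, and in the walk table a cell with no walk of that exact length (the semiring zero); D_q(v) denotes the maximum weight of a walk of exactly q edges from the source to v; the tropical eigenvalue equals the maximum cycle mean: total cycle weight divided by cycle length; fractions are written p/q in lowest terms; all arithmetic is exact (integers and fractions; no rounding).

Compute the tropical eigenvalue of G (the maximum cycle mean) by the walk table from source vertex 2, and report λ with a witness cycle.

q=0: [-∞, -∞, 0, -∞]
q=1: [3, -8, -∞, 1]
q=2: [1, -5, 10, 1]
q=3: [13, 2, 10, 11]
q=4: [13, 5, 20, 11]
Optimal cycle mean attained by: cycle 2->3->2, total 1 + 9, length 2.
Answer: λ = 5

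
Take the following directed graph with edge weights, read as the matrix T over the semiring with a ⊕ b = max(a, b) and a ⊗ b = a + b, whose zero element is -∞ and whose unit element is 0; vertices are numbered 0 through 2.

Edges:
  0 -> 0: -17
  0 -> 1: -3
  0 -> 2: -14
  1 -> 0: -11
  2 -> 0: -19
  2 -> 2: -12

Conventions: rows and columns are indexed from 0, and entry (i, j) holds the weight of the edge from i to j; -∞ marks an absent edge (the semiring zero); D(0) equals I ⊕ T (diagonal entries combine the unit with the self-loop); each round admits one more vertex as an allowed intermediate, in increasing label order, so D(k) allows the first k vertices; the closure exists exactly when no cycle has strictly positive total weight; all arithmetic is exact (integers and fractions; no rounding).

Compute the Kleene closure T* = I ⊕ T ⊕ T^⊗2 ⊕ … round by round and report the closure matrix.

D(0):
  [0, -3, -14]
  [-11, 0, -∞]
  [-19, -∞, 0]
D(1):
  [0, -3, -14]
  [-11, 0, -25]
  [-19, -22, 0]
D(2):
  [0, -3, -14]
  [-11, 0, -25]
  [-19, -22, 0]
D(3):
  [0, -3, -14]
  [-11, 0, -25]
  [-19, -22, 0]
Answer: T* = [[0, -3, -14], [-11, 0, -25], [-19, -22, 0]]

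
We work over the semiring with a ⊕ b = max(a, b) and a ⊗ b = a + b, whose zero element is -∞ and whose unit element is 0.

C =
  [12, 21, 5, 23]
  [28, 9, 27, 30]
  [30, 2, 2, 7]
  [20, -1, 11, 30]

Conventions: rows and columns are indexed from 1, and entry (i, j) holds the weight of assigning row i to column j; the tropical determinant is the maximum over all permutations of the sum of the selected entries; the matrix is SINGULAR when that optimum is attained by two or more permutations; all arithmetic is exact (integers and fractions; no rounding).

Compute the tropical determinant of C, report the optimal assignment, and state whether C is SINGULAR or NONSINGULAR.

σ = (1, 2, 3, 4): 12 + 9 + 2 + 30 = 53
σ = (1, 2, 4, 3): 12 + 9 + 7 + 11 = 39
σ = (1, 3, 2, 4): 12 + 27 + 2 + 30 = 71
σ = (1, 3, 4, 2): 12 + 27 + 7 + (-1) = 45
σ = (1, 4, 2, 3): 12 + 30 + 2 + 11 = 55
σ = (1, 4, 3, 2): 12 + 30 + 2 + (-1) = 43
σ = (2, 1, 3, 4): 21 + 28 + 2 + 30 = 81
σ = (2, 1, 4, 3): 21 + 28 + 7 + 11 = 67
σ = (2, 3, 1, 4): 21 + 27 + 30 + 30 = 108
σ = (2, 3, 4, 1): 21 + 27 + 7 + 20 = 75
σ = (2, 4, 1, 3): 21 + 30 + 30 + 11 = 92
σ = (2, 4, 3, 1): 21 + 30 + 2 + 20 = 73
σ = (3, 1, 2, 4): 5 + 28 + 2 + 30 = 65
σ = (3, 1, 4, 2): 5 + 28 + 7 + (-1) = 39
σ = (3, 2, 1, 4): 5 + 9 + 30 + 30 = 74
σ = (3, 2, 4, 1): 5 + 9 + 7 + 20 = 41
σ = (3, 4, 1, 2): 5 + 30 + 30 + (-1) = 64
σ = (3, 4, 2, 1): 5 + 30 + 2 + 20 = 57
σ = (4, 1, 2, 3): 23 + 28 + 2 + 11 = 64
σ = (4, 1, 3, 2): 23 + 28 + 2 + (-1) = 52
σ = (4, 2, 1, 3): 23 + 9 + 30 + 11 = 73
σ = (4, 2, 3, 1): 23 + 9 + 2 + 20 = 54
σ = (4, 3, 1, 2): 23 + 27 + 30 + (-1) = 79
σ = (4, 3, 2, 1): 23 + 27 + 2 + 20 = 72
Optimal value attained by: σ = (2, 3, 1, 4).
Answer: det⊕(C) = 108; verdict: NONSINGULAR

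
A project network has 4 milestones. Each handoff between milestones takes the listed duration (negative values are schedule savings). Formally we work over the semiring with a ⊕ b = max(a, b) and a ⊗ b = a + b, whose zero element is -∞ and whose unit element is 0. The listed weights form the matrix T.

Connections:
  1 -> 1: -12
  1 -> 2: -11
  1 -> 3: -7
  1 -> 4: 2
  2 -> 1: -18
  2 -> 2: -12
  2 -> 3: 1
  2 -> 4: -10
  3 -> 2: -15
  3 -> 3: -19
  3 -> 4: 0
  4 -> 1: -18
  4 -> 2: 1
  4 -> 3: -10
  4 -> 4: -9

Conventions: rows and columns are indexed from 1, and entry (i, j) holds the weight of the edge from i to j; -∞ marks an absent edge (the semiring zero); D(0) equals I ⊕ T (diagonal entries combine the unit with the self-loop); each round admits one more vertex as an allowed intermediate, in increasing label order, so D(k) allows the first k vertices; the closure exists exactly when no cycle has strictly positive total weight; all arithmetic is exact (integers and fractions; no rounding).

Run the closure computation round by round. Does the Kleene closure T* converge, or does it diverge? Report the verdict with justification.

D(0):
  [0, -11, -7, 2]
  [-18, 0, 1, -10]
  [-∞, -15, 0, 0]
  [-18, 1, -10, 0]
D(1):
  [0, -11, -7, 2]
  [-18, 0, 1, -10]
  [-∞, -15, 0, 0]
  [-18, 1, -10, 0]
D(2):
  [0, -11, -7, 2]
  [-18, 0, 1, -10]
  [-33, -15, 0, 0]
  [-17, 1, 2, 0]
Detection: at round 3, diagonal entry (4, 4) turns strictly positive.
Key observation: the cycle 4->2->3->4 has total weight 1 + 1 + 0, which is strictly positive.
Answer: DIVERGES — positive cycle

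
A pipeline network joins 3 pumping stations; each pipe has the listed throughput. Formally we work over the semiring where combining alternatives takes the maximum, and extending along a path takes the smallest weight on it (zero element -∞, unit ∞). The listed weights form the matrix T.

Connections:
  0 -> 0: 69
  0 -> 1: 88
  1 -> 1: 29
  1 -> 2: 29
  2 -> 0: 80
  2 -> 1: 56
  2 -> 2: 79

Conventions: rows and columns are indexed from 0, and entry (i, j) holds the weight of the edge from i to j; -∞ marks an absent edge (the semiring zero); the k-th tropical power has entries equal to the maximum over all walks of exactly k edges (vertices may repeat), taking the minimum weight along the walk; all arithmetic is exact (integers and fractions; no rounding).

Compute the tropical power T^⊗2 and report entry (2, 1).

T^⊗2:
  [69, 69, 29]
  [29, 29, 29]
  [79, 80, 79]
Key observation: the optimum is the walk 2->0->1, with weight 80 min 88 = 80.
Optimal value attained by: walk 2->0->1.
Answer: (T^⊗2)[2][1] = 80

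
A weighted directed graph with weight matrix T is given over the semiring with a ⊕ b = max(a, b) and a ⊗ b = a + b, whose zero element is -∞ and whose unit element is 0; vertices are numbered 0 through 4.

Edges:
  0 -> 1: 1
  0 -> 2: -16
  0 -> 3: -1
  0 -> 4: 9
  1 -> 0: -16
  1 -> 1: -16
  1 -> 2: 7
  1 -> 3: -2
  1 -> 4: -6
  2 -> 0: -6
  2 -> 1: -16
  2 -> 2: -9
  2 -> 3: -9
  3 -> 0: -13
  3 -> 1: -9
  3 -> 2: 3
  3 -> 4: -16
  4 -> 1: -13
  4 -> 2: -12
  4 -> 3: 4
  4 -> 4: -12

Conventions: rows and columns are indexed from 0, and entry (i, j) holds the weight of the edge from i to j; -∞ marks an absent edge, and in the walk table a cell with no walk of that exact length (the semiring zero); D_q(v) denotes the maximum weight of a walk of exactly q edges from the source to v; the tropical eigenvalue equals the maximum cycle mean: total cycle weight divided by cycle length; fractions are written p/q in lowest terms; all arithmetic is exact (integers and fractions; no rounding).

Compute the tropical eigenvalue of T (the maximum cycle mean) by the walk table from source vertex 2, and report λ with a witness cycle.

q=0: [-∞, -∞, 0, -∞, -∞]
q=1: [-6, -16, -9, -9, -∞]
q=2: [-15, -5, -6, -7, 3]
q=3: [-12, -10, 2, 7, -6]
q=4: [-4, -2, 10, -2, -3]
q=5: [4, -3, 5, 1, 5]
Optimal cycle mean attained by: cycle 0->4->3->2->0, total 9 + 4 + 3 + (-6), length 4.
Answer: λ = 5/2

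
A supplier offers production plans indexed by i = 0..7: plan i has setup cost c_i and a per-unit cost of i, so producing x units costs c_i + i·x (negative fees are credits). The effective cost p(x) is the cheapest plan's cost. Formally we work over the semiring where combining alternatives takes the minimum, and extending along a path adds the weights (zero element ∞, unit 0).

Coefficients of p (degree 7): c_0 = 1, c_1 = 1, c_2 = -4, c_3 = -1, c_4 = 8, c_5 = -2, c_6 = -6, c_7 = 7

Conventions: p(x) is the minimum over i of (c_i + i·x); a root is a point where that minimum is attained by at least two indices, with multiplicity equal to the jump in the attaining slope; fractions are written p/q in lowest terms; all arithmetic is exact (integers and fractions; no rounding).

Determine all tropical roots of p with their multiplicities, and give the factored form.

hull edge (i=0, c=1) to (i=2, c=-4): slope -5/2, span 2
hull edge (i=2, c=-4) to (i=6, c=-6): slope -1/2, span 4
hull edge (i=6, c=-6) to (i=7, c=7): slope 13, span 1
Factored form: p(x) = 7 ⊗ (x ⊕ (-13)) ⊗ (x ⊕ 1/2) ⊗ (x ⊕ 1/2) ⊗ (x ⊕ 1/2) ⊗ (x ⊕ 1/2) ⊗ (x ⊕ 5/2) ⊗ (x ⊕ 5/2)
Answer: roots = -13 (mult 1), 1/2 (mult 4), 5/2 (mult 2)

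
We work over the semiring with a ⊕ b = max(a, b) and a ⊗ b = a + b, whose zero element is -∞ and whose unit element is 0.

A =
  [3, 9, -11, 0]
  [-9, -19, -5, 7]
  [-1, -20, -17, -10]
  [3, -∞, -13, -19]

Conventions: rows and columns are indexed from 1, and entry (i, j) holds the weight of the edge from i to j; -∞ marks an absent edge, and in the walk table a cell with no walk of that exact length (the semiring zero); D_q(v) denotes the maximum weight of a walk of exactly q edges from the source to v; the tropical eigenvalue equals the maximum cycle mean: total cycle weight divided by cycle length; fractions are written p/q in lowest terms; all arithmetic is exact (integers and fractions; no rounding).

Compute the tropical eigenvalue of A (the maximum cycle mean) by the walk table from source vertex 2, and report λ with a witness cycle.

q=0: [-∞, 0, -∞, -∞]
q=1: [-9, -19, -5, 7]
q=2: [10, 0, -6, -9]
q=3: [13, 19, -1, 10]
q=4: [16, 22, 14, 26]
Optimal cycle mean attained by: cycle 1->2->4->1, total 9 + 7 + 3, length 3.
Answer: λ = 19/3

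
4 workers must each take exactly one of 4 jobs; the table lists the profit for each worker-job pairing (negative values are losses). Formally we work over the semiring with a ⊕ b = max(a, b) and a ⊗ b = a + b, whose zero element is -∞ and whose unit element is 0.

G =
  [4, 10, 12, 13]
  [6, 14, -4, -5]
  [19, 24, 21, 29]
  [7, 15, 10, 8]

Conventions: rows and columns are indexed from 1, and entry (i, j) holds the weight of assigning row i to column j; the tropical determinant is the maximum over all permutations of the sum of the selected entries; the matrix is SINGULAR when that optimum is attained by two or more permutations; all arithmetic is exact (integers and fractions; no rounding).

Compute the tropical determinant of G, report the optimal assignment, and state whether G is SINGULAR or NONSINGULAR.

σ = (1, 2, 3, 4): 4 + 14 + 21 + 8 = 47
σ = (1, 2, 4, 3): 4 + 14 + 29 + 10 = 57
σ = (1, 3, 2, 4): 4 + (-4) + 24 + 8 = 32
σ = (1, 3, 4, 2): 4 + (-4) + 29 + 15 = 44
σ = (1, 4, 2, 3): 4 + (-5) + 24 + 10 = 33
σ = (1, 4, 3, 2): 4 + (-5) + 21 + 15 = 35
σ = (2, 1, 3, 4): 10 + 6 + 21 + 8 = 45
σ = (2, 1, 4, 3): 10 + 6 + 29 + 10 = 55
σ = (2, 3, 1, 4): 10 + (-4) + 19 + 8 = 33
σ = (2, 3, 4, 1): 10 + (-4) + 29 + 7 = 42
σ = (2, 4, 1, 3): 10 + (-5) + 19 + 10 = 34
σ = (2, 4, 3, 1): 10 + (-5) + 21 + 7 = 33
σ = (3, 1, 2, 4): 12 + 6 + 24 + 8 = 50
σ = (3, 1, 4, 2): 12 + 6 + 29 + 15 = 62
σ = (3, 2, 1, 4): 12 + 14 + 19 + 8 = 53
σ = (3, 2, 4, 1): 12 + 14 + 29 + 7 = 62
σ = (3, 4, 1, 2): 12 + (-5) + 19 + 15 = 41
σ = (3, 4, 2, 1): 12 + (-5) + 24 + 7 = 38
σ = (4, 1, 2, 3): 13 + 6 + 24 + 10 = 53
σ = (4, 1, 3, 2): 13 + 6 + 21 + 15 = 55
σ = (4, 2, 1, 3): 13 + 14 + 19 + 10 = 56
σ = (4, 2, 3, 1): 13 + 14 + 21 + 7 = 55
σ = (4, 3, 1, 2): 13 + (-4) + 19 + 15 = 43
σ = (4, 3, 2, 1): 13 + (-4) + 24 + 7 = 40
Optimal value attained by: σ = (3, 1, 4, 2).
Answer: det⊕(G) = 62; verdict: SINGULAR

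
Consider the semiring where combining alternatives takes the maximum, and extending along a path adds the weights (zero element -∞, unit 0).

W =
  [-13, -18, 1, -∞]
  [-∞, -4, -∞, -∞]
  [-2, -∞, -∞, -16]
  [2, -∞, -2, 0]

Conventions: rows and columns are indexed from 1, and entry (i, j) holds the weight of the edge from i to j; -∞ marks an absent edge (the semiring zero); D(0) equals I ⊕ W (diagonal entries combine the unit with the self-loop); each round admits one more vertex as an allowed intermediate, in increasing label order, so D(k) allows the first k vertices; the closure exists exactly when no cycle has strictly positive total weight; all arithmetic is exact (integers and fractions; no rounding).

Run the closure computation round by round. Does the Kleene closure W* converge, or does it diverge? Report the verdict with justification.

D(0):
  [0, -18, 1, -∞]
  [-∞, 0, -∞, -∞]
  [-2, -∞, 0, -16]
  [2, -∞, -2, 0]
D(1):
  [0, -18, 1, -∞]
  [-∞, 0, -∞, -∞]
  [-2, -20, 0, -16]
  [2, -16, 3, 0]
D(2):
  [0, -18, 1, -∞]
  [-∞, 0, -∞, -∞]
  [-2, -20, 0, -16]
  [2, -16, 3, 0]
D(3):
  [0, -18, 1, -15]
  [-∞, 0, -∞, -∞]
  [-2, -20, 0, -16]
  [2, -16, 3, 0]
D(4):
  [0, -18, 1, -15]
  [-∞, 0, -∞, -∞]
  [-2, -20, 0, -16]
  [2, -16, 3, 0]
Key observation: every diagonal entry stays at the unit through all rounds, so no improving cycle exists.
Answer: CONVERGES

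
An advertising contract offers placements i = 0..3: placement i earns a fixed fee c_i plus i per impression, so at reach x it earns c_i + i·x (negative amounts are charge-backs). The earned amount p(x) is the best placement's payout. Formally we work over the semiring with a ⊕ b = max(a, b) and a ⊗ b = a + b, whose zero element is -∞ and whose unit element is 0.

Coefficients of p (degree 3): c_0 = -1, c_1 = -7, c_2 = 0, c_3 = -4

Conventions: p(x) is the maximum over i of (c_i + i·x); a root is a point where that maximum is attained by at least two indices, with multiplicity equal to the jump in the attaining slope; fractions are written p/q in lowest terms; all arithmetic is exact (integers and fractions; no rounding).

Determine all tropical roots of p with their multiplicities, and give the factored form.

hull edge (i=0, c=-1) to (i=2, c=0): slope 1/2, span 2
hull edge (i=2, c=0) to (i=3, c=-4): slope -4, span 1
Factored form: p(x) = -4 ⊗ (x ⊕ (-1/2)) ⊗ (x ⊕ (-1/2)) ⊗ (x ⊕ 4)
Answer: roots = -1/2 (mult 2), 4 (mult 1)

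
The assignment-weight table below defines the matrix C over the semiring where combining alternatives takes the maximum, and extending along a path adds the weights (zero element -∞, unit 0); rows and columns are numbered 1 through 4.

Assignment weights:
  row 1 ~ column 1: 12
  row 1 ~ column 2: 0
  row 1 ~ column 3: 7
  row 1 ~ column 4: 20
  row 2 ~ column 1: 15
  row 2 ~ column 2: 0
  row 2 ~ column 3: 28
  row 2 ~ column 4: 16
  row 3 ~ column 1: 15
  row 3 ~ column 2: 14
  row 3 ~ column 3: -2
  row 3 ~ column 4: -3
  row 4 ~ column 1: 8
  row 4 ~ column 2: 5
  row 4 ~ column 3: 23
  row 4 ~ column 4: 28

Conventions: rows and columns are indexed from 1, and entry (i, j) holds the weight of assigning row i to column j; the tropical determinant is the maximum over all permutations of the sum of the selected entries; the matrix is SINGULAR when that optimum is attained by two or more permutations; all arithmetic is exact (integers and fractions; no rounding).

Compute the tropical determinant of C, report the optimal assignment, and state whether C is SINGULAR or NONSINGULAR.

σ = (1, 2, 3, 4): 12 + 0 + (-2) + 28 = 38
σ = (1, 2, 4, 3): 12 + 0 + (-3) + 23 = 32
σ = (1, 3, 2, 4): 12 + 28 + 14 + 28 = 82
σ = (1, 3, 4, 2): 12 + 28 + (-3) + 5 = 42
σ = (1, 4, 2, 3): 12 + 16 + 14 + 23 = 65
σ = (1, 4, 3, 2): 12 + 16 + (-2) + 5 = 31
σ = (2, 1, 3, 4): 0 + 15 + (-2) + 28 = 41
σ = (2, 1, 4, 3): 0 + 15 + (-3) + 23 = 35
σ = (2, 3, 1, 4): 0 + 28 + 15 + 28 = 71
σ = (2, 3, 4, 1): 0 + 28 + (-3) + 8 = 33
σ = (2, 4, 1, 3): 0 + 16 + 15 + 23 = 54
σ = (2, 4, 3, 1): 0 + 16 + (-2) + 8 = 22
σ = (3, 1, 2, 4): 7 + 15 + 14 + 28 = 64
σ = (3, 1, 4, 2): 7 + 15 + (-3) + 5 = 24
σ = (3, 2, 1, 4): 7 + 0 + 15 + 28 = 50
σ = (3, 2, 4, 1): 7 + 0 + (-3) + 8 = 12
σ = (3, 4, 1, 2): 7 + 16 + 15 + 5 = 43
σ = (3, 4, 2, 1): 7 + 16 + 14 + 8 = 45
σ = (4, 1, 2, 3): 20 + 15 + 14 + 23 = 72
σ = (4, 1, 3, 2): 20 + 15 + (-2) + 5 = 38
σ = (4, 2, 1, 3): 20 + 0 + 15 + 23 = 58
σ = (4, 2, 3, 1): 20 + 0 + (-2) + 8 = 26
σ = (4, 3, 1, 2): 20 + 28 + 15 + 5 = 68
σ = (4, 3, 2, 1): 20 + 28 + 14 + 8 = 70
Optimal value attained by: σ = (1, 3, 2, 4).
Answer: det⊕(C) = 82; verdict: NONSINGULAR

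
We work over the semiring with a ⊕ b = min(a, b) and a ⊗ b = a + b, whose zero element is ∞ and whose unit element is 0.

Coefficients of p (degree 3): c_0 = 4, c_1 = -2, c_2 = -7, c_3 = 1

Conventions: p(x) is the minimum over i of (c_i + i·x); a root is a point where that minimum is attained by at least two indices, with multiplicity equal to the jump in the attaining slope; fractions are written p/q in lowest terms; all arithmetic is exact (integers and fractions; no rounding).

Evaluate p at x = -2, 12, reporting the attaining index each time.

p(-2) = min(4+0·(-2)=4, -2+1·(-2)=-4, -7+2·(-2)=-11, 1+3·(-2)=-5) = -11 (attained by i=2)
p(12) = min(4+0·12=4, -2+1·12=10, -7+2·12=17, 1+3·12=37) = 4 (attained by i=0)
Answer: p(-2) = -11; p(12) = 4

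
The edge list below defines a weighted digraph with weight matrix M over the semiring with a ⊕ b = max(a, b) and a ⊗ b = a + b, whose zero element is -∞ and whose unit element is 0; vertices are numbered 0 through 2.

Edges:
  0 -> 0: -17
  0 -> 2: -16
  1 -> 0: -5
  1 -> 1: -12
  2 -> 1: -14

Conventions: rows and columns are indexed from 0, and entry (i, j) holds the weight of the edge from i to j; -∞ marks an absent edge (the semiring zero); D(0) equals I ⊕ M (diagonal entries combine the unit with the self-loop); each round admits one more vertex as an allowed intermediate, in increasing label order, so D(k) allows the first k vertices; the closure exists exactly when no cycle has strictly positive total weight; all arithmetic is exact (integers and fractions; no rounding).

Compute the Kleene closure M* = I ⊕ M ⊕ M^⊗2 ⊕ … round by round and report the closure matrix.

D(0):
  [0, -∞, -16]
  [-5, 0, -∞]
  [-∞, -14, 0]
D(1):
  [0, -∞, -16]
  [-5, 0, -21]
  [-∞, -14, 0]
D(2):
  [0, -∞, -16]
  [-5, 0, -21]
  [-19, -14, 0]
D(3):
  [0, -30, -16]
  [-5, 0, -21]
  [-19, -14, 0]
Answer: M* = [[0, -30, -16], [-5, 0, -21], [-19, -14, 0]]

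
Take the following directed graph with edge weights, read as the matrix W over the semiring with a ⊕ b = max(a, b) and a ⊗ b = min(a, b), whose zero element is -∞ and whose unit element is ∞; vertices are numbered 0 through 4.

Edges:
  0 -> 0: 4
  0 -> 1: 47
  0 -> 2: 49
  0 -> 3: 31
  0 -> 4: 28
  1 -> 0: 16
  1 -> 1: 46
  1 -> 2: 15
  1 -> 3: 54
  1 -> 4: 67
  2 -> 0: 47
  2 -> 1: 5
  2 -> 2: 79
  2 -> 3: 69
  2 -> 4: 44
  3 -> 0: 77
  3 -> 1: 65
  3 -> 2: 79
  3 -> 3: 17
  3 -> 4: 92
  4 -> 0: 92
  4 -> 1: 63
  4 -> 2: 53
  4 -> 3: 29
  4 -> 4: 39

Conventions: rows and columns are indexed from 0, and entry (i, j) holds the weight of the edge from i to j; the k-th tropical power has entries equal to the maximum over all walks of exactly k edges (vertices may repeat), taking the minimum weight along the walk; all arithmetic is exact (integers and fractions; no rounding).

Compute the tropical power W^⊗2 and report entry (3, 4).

W^⊗2:
  [47, 46, 49, 49, 47]
  [67, 63, 54, 46, 54]
  [69, 65, 79, 69, 69]
  [92, 63, 79, 69, 65]
  [47, 47, 53, 54, 63]
Key observation: the optimum is the walk 3->1->4, with weight 65 min 67 = 65.
Optimal value attained by: walk 3->1->4.
Answer: (W^⊗2)[3][4] = 65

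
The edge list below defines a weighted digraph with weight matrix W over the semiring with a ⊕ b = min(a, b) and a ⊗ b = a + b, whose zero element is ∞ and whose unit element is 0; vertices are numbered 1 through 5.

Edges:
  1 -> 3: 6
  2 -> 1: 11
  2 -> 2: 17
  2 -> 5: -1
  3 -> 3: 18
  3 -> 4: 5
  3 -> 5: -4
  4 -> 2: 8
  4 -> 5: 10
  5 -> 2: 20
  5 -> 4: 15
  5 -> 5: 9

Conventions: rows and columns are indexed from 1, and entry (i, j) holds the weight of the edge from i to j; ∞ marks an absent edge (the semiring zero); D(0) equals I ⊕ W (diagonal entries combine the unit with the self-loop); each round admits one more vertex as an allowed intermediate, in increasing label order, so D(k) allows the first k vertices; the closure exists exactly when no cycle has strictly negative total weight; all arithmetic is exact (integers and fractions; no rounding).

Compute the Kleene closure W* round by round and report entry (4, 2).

D(0):
  [0, ∞, 6, ∞, ∞]
  [11, 0, ∞, ∞, -1]
  [∞, ∞, 0, 5, -4]
  [∞, 8, ∞, 0, 10]
  [∞, 20, ∞, 15, 0]
D(1):
  [0, ∞, 6, ∞, ∞]
  [11, 0, 17, ∞, -1]
  [∞, ∞, 0, 5, -4]
  [∞, 8, ∞, 0, 10]
  [∞, 20, ∞, 15, 0]
D(2):
  [0, ∞, 6, ∞, ∞]
  [11, 0, 17, ∞, -1]
  [∞, ∞, 0, 5, -4]
  [19, 8, 25, 0, 7]
  [31, 20, 37, 15, 0]
D(3):
  [0, ∞, 6, 11, 2]
  [11, 0, 17, 22, -1]
  [∞, ∞, 0, 5, -4]
  [19, 8, 25, 0, 7]
  [31, 20, 37, 15, 0]
D(4):
  [0, 19, 6, 11, 2]
  [11, 0, 17, 22, -1]
  [24, 13, 0, 5, -4]
  [19, 8, 25, 0, 7]
  [31, 20, 37, 15, 0]
D(5):
  [0, 19, 6, 11, 2]
  [11, 0, 17, 14, -1]
  [24, 13, 0, 5, -4]
  [19, 8, 25, 0, 7]
  [31, 20, 37, 15, 0]
Answer: W*[4][2] = 8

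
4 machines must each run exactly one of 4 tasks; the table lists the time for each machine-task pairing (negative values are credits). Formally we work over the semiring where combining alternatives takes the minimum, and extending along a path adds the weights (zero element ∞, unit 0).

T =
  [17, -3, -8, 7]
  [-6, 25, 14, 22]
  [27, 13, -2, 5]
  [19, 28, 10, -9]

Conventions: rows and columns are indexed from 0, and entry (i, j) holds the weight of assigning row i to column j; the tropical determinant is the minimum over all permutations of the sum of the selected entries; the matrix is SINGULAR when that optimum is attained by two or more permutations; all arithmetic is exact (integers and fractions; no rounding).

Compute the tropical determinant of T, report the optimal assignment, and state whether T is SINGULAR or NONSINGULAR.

σ = (0, 1, 2, 3): 17 + 25 + (-2) + (-9) = 31
σ = (0, 1, 3, 2): 17 + 25 + 5 + 10 = 57
σ = (0, 2, 1, 3): 17 + 14 + 13 + (-9) = 35
σ = (0, 2, 3, 1): 17 + 14 + 5 + 28 = 64
σ = (0, 3, 1, 2): 17 + 22 + 13 + 10 = 62
σ = (0, 3, 2, 1): 17 + 22 + (-2) + 28 = 65
σ = (1, 0, 2, 3): (-3) + (-6) + (-2) + (-9) = -20
σ = (1, 0, 3, 2): (-3) + (-6) + 5 + 10 = 6
σ = (1, 2, 0, 3): (-3) + 14 + 27 + (-9) = 29
σ = (1, 2, 3, 0): (-3) + 14 + 5 + 19 = 35
σ = (1, 3, 0, 2): (-3) + 22 + 27 + 10 = 56
σ = (1, 3, 2, 0): (-3) + 22 + (-2) + 19 = 36
σ = (2, 0, 1, 3): (-8) + (-6) + 13 + (-9) = -10
σ = (2, 0, 3, 1): (-8) + (-6) + 5 + 28 = 19
σ = (2, 1, 0, 3): (-8) + 25 + 27 + (-9) = 35
σ = (2, 1, 3, 0): (-8) + 25 + 5 + 19 = 41
σ = (2, 3, 0, 1): (-8) + 22 + 27 + 28 = 69
σ = (2, 3, 1, 0): (-8) + 22 + 13 + 19 = 46
σ = (3, 0, 1, 2): 7 + (-6) + 13 + 10 = 24
σ = (3, 0, 2, 1): 7 + (-6) + (-2) + 28 = 27
σ = (3, 1, 0, 2): 7 + 25 + 27 + 10 = 69
σ = (3, 1, 2, 0): 7 + 25 + (-2) + 19 = 49
σ = (3, 2, 0, 1): 7 + 14 + 27 + 28 = 76
σ = (3, 2, 1, 0): 7 + 14 + 13 + 19 = 53
Optimal value attained by: σ = (1, 0, 2, 3).
Answer: det⊕(T) = -20; verdict: NONSINGULAR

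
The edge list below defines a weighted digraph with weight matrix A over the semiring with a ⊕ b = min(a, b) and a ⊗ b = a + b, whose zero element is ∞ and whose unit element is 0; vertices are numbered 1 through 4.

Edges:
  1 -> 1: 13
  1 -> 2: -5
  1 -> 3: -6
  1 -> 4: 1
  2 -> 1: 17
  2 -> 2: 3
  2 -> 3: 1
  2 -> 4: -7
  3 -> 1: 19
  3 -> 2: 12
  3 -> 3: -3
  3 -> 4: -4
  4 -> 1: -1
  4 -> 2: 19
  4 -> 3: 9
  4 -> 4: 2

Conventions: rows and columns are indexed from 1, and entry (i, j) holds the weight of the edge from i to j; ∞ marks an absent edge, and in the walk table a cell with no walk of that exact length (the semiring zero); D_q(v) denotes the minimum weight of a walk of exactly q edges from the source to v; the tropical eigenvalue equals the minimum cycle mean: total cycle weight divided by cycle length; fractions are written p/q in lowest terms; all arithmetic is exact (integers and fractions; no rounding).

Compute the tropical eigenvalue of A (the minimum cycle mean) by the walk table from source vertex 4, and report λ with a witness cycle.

q=0: [∞, ∞, ∞, 0]
q=1: [-1, 19, 9, 2]
q=2: [1, -6, -7, 0]
q=3: [-1, -4, -10, -13]
q=4: [-14, -6, -13, -14]
Optimal cycle mean attained by: cycle 1->2->4->1, total (-5) + (-7) + (-1), length 3.
Answer: λ = -13/3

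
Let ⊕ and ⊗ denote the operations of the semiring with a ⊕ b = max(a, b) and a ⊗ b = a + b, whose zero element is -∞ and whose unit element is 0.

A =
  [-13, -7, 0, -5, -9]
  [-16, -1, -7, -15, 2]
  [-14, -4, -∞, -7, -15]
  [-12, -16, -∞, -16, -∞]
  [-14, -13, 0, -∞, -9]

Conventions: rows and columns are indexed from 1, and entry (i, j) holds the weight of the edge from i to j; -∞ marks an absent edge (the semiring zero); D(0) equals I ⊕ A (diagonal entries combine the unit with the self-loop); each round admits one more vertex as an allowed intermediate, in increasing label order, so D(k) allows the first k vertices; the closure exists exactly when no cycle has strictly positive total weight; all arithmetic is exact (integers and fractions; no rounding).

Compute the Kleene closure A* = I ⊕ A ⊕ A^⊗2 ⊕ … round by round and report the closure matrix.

D(0):
  [0, -7, 0, -5, -9]
  [-16, 0, -7, -15, 2]
  [-14, -4, 0, -7, -15]
  [-12, -16, -∞, 0, -∞]
  [-14, -13, 0, -∞, 0]
D(1):
  [0, -7, 0, -5, -9]
  [-16, 0, -7, -15, 2]
  [-14, -4, 0, -7, -15]
  [-12, -16, -12, 0, -21]
  [-14, -13, 0, -19, 0]
D(2):
  [0, -7, 0, -5, -5]
  [-16, 0, -7, -15, 2]
  [-14, -4, 0, -7, -2]
  [-12, -16, -12, 0, -14]
  [-14, -13, 0, -19, 0]
D(3):
  [0, -4, 0, -5, -2]
  [-16, 0, -7, -14, 2]
  [-14, -4, 0, -7, -2]
  [-12, -16, -12, 0, -14]
  [-14, -4, 0, -7, 0]
D(4):
  [0, -4, 0, -5, -2]
  [-16, 0, -7, -14, 2]
  [-14, -4, 0, -7, -2]
  [-12, -16, -12, 0, -14]
  [-14, -4, 0, -7, 0]
D(5):
  [0, -4, 0, -5, -2]
  [-12, 0, 2, -5, 2]
  [-14, -4, 0, -7, -2]
  [-12, -16, -12, 0, -14]
  [-14, -4, 0, -7, 0]
Answer: A* = [[0, -4, 0, -5, -2], [-12, 0, 2, -5, 2], [-14, -4, 0, -7, -2], [-12, -16, -12, 0, -14], [-14, -4, 0, -7, 0]]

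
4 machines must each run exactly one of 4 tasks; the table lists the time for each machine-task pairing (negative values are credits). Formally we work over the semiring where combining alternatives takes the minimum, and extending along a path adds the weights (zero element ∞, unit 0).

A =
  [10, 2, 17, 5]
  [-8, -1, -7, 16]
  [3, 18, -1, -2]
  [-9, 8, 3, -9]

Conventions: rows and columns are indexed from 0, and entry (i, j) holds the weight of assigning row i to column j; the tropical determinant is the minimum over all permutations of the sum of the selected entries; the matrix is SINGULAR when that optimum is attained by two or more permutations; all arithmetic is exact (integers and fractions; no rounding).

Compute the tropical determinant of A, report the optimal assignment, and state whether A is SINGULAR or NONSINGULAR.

σ = (0, 1, 2, 3): 10 + (-1) + (-1) + (-9) = -1
σ = (0, 1, 3, 2): 10 + (-1) + (-2) + 3 = 10
σ = (0, 2, 1, 3): 10 + (-7) + 18 + (-9) = 12
σ = (0, 2, 3, 1): 10 + (-7) + (-2) + 8 = 9
σ = (0, 3, 1, 2): 10 + 16 + 18 + 3 = 47
σ = (0, 3, 2, 1): 10 + 16 + (-1) + 8 = 33
σ = (1, 0, 2, 3): 2 + (-8) + (-1) + (-9) = -16
σ = (1, 0, 3, 2): 2 + (-8) + (-2) + 3 = -5
σ = (1, 2, 0, 3): 2 + (-7) + 3 + (-9) = -11
σ = (1, 2, 3, 0): 2 + (-7) + (-2) + (-9) = -16
σ = (1, 3, 0, 2): 2 + 16 + 3 + 3 = 24
σ = (1, 3, 2, 0): 2 + 16 + (-1) + (-9) = 8
σ = (2, 0, 1, 3): 17 + (-8) + 18 + (-9) = 18
σ = (2, 0, 3, 1): 17 + (-8) + (-2) + 8 = 15
σ = (2, 1, 0, 3): 17 + (-1) + 3 + (-9) = 10
σ = (2, 1, 3, 0): 17 + (-1) + (-2) + (-9) = 5
σ = (2, 3, 0, 1): 17 + 16 + 3 + 8 = 44
σ = (2, 3, 1, 0): 17 + 16 + 18 + (-9) = 42
σ = (3, 0, 1, 2): 5 + (-8) + 18 + 3 = 18
σ = (3, 0, 2, 1): 5 + (-8) + (-1) + 8 = 4
σ = (3, 1, 0, 2): 5 + (-1) + 3 + 3 = 10
σ = (3, 1, 2, 0): 5 + (-1) + (-1) + (-9) = -6
σ = (3, 2, 0, 1): 5 + (-7) + 3 + 8 = 9
σ = (3, 2, 1, 0): 5 + (-7) + 18 + (-9) = 7
Optimal value attained by: σ = (1, 0, 2, 3).
Answer: det⊕(A) = -16; verdict: SINGULAR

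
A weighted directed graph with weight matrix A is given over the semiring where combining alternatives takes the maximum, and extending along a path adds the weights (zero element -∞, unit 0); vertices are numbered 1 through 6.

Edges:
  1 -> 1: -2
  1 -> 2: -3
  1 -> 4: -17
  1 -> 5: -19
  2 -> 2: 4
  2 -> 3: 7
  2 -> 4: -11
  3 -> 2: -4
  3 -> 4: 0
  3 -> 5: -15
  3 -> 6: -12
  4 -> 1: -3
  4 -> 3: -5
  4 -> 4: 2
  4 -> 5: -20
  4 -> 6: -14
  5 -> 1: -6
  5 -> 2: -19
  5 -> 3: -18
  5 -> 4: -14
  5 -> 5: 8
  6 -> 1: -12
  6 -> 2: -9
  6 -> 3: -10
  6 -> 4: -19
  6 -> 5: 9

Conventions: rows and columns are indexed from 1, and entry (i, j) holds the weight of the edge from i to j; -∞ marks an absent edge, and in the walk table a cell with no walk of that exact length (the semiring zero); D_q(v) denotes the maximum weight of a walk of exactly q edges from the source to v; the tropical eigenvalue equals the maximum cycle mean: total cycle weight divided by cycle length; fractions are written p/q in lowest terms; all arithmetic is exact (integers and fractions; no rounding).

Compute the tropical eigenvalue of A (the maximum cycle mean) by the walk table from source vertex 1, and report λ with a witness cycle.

q=0: [0, -∞, -∞, -∞, -∞, -∞]
q=1: [-2, -3, -∞, -17, -19, -∞]
q=2: [-4, 1, 4, -14, -11, -31]
q=3: [-6, 5, 8, 4, -3, -8]
q=4: [1, 9, 12, 8, 5, -4]
q=5: [5, 13, 16, 12, 13, 0]
q=6: [9, 17, 20, 16, 21, 4]
Optimal cycle mean attained by: cycle 5->5, total 8, length 1.
Answer: λ = 8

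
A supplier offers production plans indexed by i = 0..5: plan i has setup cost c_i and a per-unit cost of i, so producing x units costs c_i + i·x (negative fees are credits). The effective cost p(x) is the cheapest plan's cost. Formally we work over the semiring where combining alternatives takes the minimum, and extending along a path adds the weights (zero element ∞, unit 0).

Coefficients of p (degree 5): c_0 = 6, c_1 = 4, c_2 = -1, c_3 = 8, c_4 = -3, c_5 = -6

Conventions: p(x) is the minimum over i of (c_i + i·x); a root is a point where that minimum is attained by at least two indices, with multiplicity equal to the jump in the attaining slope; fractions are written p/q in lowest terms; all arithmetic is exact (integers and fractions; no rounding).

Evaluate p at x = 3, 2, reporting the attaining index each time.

p(3) = min(6+0·3=6, 4+1·3=7, -1+2·3=5, 8+3·3=17, -3+4·3=9, -6+5·3=9) = 5 (attained by i=2)
p(2) = min(6+0·2=6, 4+1·2=6, -1+2·2=3, 8+3·2=14, -3+4·2=5, -6+5·2=4) = 3 (attained by i=2)
Answer: p(3) = 5; p(2) = 3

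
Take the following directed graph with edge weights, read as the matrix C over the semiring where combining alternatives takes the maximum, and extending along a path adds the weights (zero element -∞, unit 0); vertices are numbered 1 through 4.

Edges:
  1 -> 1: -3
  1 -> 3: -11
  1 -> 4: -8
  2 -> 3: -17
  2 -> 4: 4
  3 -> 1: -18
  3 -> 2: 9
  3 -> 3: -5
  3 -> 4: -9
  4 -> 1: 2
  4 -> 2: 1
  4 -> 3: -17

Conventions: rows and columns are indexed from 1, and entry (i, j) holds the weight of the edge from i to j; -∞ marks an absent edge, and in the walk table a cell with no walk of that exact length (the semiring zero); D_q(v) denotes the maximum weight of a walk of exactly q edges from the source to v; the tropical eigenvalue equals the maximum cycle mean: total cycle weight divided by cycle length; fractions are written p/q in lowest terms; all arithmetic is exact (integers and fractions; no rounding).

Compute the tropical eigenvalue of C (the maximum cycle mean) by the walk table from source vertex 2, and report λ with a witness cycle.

q=0: [-∞, 0, -∞, -∞]
q=1: [-∞, -∞, -17, 4]
q=2: [6, 5, -13, -26]
q=3: [3, -4, -5, 9]
q=4: [11, 10, -8, 0]
Optimal cycle mean attained by: cycle 2->4->2, total 4 + 1, length 2.
Answer: λ = 5/2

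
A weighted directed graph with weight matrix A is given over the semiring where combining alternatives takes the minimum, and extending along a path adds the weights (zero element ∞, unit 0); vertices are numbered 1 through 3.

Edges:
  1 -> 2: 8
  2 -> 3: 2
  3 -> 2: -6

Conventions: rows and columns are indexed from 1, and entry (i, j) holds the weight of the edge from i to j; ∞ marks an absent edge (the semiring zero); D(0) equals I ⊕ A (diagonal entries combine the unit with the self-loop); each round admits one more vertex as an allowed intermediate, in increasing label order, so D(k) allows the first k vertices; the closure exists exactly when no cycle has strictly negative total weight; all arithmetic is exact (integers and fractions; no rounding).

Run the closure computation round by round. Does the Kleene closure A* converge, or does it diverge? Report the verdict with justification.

D(0):
  [0, 8, ∞]
  [∞, 0, 2]
  [∞, -6, 0]
D(1):
  [0, 8, ∞]
  [∞, 0, 2]
  [∞, -6, 0]
Detection: at round 2, diagonal entry (3, 3) turns strictly negative.
Key observation: the cycle 3->2->3 has total weight (-6) + 2, which is strictly negative.
Answer: DIVERGES — negative cycle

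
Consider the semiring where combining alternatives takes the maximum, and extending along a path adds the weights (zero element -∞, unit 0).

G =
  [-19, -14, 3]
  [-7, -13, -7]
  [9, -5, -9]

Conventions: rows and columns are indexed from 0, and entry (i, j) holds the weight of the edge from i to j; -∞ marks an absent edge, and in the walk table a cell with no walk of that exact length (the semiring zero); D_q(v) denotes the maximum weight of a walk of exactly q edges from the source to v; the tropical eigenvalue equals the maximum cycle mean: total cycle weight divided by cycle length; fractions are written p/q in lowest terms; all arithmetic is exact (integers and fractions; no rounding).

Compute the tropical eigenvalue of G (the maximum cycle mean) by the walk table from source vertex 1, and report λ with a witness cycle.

q=0: [-∞, 0, -∞]
q=1: [-7, -13, -7]
q=2: [2, -12, -4]
q=3: [5, -9, 5]
Optimal cycle mean attained by: cycle 0->2->0, total 3 + 9, length 2.
Answer: λ = 6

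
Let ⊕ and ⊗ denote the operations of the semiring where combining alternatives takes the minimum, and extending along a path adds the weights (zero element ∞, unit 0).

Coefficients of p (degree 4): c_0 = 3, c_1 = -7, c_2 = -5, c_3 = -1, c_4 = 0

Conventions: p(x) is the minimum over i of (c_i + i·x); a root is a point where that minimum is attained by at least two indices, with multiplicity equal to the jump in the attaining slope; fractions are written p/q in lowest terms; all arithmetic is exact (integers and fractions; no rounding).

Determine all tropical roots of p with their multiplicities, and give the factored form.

hull edge (i=0, c=3) to (i=1, c=-7): slope -10, span 1
hull edge (i=1, c=-7) to (i=2, c=-5): slope 2, span 1
hull edge (i=2, c=-5) to (i=4, c=0): slope 5/2, span 2
Factored form: p(x) = 0 ⊗ (x ⊕ (-5/2)) ⊗ (x ⊕ (-5/2)) ⊗ (x ⊕ (-2)) ⊗ (x ⊕ 10)
Answer: roots = -5/2 (mult 2), -2 (mult 1), 10 (mult 1)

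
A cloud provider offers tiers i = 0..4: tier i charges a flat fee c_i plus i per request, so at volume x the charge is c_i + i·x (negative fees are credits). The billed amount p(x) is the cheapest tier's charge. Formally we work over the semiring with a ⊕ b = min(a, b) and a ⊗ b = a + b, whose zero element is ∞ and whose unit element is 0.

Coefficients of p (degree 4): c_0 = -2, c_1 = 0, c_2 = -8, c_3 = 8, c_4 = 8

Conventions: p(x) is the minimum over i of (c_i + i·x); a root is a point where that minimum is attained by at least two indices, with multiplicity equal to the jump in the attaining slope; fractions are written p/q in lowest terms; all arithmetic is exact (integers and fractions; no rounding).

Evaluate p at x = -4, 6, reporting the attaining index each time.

p(-4) = min(-2+0·(-4)=-2, 0+1·(-4)=-4, -8+2·(-4)=-16, 8+3·(-4)=-4, 8+4·(-4)=-8) = -16 (attained by i=2)
p(6) = min(-2+0·6=-2, 0+1·6=6, -8+2·6=4, 8+3·6=26, 8+4·6=32) = -2 (attained by i=0)
Answer: p(-4) = -16; p(6) = -2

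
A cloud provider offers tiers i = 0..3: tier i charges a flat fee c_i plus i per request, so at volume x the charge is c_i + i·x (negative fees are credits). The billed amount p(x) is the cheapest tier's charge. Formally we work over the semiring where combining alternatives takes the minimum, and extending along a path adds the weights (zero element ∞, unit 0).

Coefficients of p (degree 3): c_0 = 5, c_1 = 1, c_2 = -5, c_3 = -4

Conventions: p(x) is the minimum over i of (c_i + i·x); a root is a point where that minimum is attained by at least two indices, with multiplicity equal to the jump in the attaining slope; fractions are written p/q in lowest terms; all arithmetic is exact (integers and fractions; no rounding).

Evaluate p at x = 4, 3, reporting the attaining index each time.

p(4) = min(5+0·4=5, 1+1·4=5, -5+2·4=3, -4+3·4=8) = 3 (attained by i=2)
p(3) = min(5+0·3=5, 1+1·3=4, -5+2·3=1, -4+3·3=5) = 1 (attained by i=2)
Answer: p(4) = 3; p(3) = 1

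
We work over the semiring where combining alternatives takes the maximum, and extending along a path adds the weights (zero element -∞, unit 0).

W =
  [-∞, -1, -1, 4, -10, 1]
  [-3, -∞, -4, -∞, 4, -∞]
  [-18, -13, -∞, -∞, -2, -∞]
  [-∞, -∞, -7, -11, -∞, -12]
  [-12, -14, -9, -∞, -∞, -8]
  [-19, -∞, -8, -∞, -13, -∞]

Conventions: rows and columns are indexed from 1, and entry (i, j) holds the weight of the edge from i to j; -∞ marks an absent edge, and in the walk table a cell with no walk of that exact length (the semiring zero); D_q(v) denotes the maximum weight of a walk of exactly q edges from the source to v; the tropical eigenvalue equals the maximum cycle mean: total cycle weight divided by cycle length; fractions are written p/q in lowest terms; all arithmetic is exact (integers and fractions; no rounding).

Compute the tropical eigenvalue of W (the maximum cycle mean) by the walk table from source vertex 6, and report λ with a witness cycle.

q=0: [-∞, -∞, -∞, -∞, -∞, 0]
q=1: [-19, -∞, -8, -∞, -13, -∞]
q=2: [-25, -20, -20, -15, -10, -18]
q=3: [-22, -24, -19, -21, -16, -18]
q=4: [-27, -23, -23, -18, -20, -21]
q=5: [-26, -28, -25, -23, -19, -26]
q=6: [-31, -27, -27, -22, -24, -25]
Optimal cycle mean attained by: cycle 1->2->1, total (-1) + (-3), length 2.
Answer: λ = -2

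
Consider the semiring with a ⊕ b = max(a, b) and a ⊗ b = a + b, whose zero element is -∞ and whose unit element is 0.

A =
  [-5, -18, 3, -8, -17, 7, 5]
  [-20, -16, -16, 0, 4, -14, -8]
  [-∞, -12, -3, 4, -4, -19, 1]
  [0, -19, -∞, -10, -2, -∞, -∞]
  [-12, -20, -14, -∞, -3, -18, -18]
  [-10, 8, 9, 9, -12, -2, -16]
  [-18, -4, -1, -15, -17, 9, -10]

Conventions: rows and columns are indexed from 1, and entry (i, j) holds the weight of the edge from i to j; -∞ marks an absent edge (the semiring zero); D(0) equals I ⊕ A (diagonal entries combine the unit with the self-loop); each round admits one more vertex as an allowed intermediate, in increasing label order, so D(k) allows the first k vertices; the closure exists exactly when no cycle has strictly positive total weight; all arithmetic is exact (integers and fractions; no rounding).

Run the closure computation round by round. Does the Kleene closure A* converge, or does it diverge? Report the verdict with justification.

D(0):
  [0, -18, 3, -8, -17, 7, 5]
  [-20, 0, -16, 0, 4, -14, -8]
  [-∞, -12, 0, 4, -4, -19, 1]
  [0, -19, -∞, 0, -2, -∞, -∞]
  [-12, -20, -14, -∞, 0, -18, -18]
  [-10, 8, 9, 9, -12, 0, -16]
  [-18, -4, -1, -15, -17, 9, 0]
D(1):
  [0, -18, 3, -8, -17, 7, 5]
  [-20, 0, -16, 0, 4, -13, -8]
  [-∞, -12, 0, 4, -4, -19, 1]
  [0, -18, 3, 0, -2, 7, 5]
  [-12, -20, -9, -20, 0, -5, -7]
  [-10, 8, 9, 9, -12, 0, -5]
  [-18, -4, -1, -15, -17, 9, 0]
D(2):
  [0, -18, 3, -8, -14, 7, 5]
  [-20, 0, -16, 0, 4, -13, -8]
  [-32, -12, 0, 4, -4, -19, 1]
  [0, -18, 3, 0, -2, 7, 5]
  [-12, -20, -9, -20, 0, -5, -7]
  [-10, 8, 9, 9, 12, 0, 0]
  [-18, -4, -1, -4, 0, 9, 0]
Detection: at round 3, diagonal entry (4, 4) turns strictly positive.
Key observation: the cycle 4->1->3->4 has total weight 0 + 3 + 4, which is strictly positive.
Answer: DIVERGES — positive cycle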